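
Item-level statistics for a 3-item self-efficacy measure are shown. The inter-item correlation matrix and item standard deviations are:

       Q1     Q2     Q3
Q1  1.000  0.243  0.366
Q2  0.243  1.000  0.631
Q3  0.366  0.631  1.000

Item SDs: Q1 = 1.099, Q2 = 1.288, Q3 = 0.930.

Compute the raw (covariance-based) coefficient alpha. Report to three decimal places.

coefficient alpha = 0.662

Σσ²ᵢ = 1.099² + 1.288² + 0.930² = 3.7316
Covariances σ_ij = r_ij · s_i · s_j:
  σ(Q1,Q2) = 0.243 × 1.099 × 1.288 = 0.3440
  σ(Q1,Q3) = 0.366 × 1.099 × 0.930 = 0.3741
  σ(Q2,Q3) = 0.631 × 1.288 × 0.930 = 0.7558
σ²_T = Σσ²ᵢ + 2·Σσ_ij = 3.7316 + 2 × 1.4739 = 6.6794
α = (3/2)·(1 − 3.7316/6.6794) = 0.662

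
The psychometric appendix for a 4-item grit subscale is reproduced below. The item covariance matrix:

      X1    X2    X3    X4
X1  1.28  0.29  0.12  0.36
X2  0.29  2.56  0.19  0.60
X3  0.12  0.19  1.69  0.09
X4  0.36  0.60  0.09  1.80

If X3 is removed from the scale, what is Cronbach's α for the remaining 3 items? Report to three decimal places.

Cronbach's α = 0.461

Remaining items: X1, X2, X4 (k = 3).
ΣVar(i) = 1.28 + 2.56 + 1.80 = 5.64
Var(T) = 5.64 + 2 × 1.25 = 8.14
α (item deleted) = (3/2)·(1 − 5.64/8.14) = 0.461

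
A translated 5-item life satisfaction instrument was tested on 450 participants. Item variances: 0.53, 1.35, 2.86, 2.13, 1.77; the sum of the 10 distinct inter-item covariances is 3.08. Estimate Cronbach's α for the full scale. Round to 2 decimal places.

ΣVar(i) = 0.53 + 1.35 + 2.86 + 2.13 + 1.77 = 8.64
Sum of distinct covariances = 3.08
Var(T) = ΣVar(i) + 2·Σcov = 8.64 + 2 × 3.08 = 14.80
α = (5/4)·(1 − 8.64/14.80) = 0.52

Cronbach's α = 0.52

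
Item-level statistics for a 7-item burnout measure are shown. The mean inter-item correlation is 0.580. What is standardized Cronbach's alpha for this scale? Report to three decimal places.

Standardized α = k·r̄ / (1 + (k−1)·r̄) = 7 × 0.580 / (1 + 6 × 0.580)
  = 4.0600 / 4.4800 = 0.906

α = 0.906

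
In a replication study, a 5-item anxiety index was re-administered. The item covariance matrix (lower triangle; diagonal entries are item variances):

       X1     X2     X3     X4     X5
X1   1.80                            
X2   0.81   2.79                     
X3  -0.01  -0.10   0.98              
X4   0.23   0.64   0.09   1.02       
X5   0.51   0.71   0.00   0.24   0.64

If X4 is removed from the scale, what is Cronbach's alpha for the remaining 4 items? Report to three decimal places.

Remaining items: X1, X2, X3, X5 (k = 4).
sum of item variances = 1.80 + 2.79 + 0.98 + 0.64 = 6.21
σ²_total = 6.21 + 2 × 1.92 = 10.05
α (item deleted) = (4/3)·(1 − 6.21/10.05) = 0.509

Cronbach's alpha = 0.509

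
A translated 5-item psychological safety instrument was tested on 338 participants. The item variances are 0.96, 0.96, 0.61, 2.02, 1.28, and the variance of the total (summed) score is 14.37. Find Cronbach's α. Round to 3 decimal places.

Cronbach's α = 0.743

sum of item variances = 0.96 + 0.96 + 0.61 + 2.02 + 1.28 = 5.83
α = (k/(k−1))·(1 − sum of item variances/total variance) = (5/4)·(1 − 5.83/14.37) = 0.743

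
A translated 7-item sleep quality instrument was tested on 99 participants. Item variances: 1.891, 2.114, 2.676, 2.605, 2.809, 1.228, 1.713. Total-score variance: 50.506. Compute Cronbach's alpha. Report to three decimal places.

α = 0.819

Σσᵢ² = 1.891 + 2.114 + 2.676 + 2.605 + 2.809 + 1.228 + 1.713 = 15.036
α = (k/(k−1))·(1 − Σσᵢ²/Var(T)) = (7/6)·(1 − 15.036/50.506) = 0.819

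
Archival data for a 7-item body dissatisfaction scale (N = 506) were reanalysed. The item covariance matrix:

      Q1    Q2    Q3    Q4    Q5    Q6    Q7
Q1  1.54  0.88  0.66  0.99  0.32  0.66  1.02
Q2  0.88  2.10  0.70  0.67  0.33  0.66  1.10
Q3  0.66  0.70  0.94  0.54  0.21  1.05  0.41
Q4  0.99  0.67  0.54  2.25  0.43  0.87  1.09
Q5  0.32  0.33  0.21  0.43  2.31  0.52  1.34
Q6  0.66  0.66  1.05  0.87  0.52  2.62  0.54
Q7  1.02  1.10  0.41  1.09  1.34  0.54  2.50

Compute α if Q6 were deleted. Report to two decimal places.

α = 0.78

Remaining items: Q1, Q2, Q3, Q4, Q5, Q7 (k = 6).
sum of item variances = 1.54 + 2.10 + 0.94 + 2.25 + 2.31 + 2.50 = 11.64
σ²_total = 11.64 + 2 × 10.69 = 33.02
α (item deleted) = (6/5)·(1 − 11.64/33.02) = 0.78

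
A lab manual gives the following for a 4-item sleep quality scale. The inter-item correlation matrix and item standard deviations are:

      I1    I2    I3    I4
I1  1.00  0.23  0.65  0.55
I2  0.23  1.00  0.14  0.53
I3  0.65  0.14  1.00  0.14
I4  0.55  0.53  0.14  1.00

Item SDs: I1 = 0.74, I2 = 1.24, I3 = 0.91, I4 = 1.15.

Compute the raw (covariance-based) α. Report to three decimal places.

α = 0.676

Σσ²ᵢ = 0.74² + 1.24² + 0.91² + 1.15² = 4.2358
Covariances σ_ij = r_ij · s_i · s_j:
  σ(I1,I2) = 0.23 × 0.74 × 1.24 = 0.2110
  σ(I1,I3) = 0.65 × 0.74 × 0.91 = 0.4377
  σ(I1,I4) = 0.55 × 0.74 × 1.15 = 0.4681
  σ(I2,I3) = 0.14 × 1.24 × 0.91 = 0.1580
  σ(I2,I4) = 0.53 × 1.24 × 1.15 = 0.7558
  σ(I3,I4) = 0.14 × 0.91 × 1.15 = 0.1465
σ²_T = Σσ²ᵢ + 2·Σσ_ij = 4.2358 + 2 × 2.1771 = 8.5900
α = (4/3)·(1 − 4.2358/8.5900) = 0.676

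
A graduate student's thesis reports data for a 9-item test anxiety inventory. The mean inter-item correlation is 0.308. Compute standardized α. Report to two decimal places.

standardized α = 0.80

Standardized α = k·r̄ / (1 + (k−1)·r̄) = 9 × 0.308 / (1 + 8 × 0.308)
  = 2.7720 / 3.4640 = 0.80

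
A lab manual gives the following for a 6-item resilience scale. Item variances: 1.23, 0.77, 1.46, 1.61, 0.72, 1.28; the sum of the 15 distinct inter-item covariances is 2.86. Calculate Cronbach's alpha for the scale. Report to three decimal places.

Σσᵢ² = 1.23 + 0.77 + 1.46 + 1.61 + 0.72 + 1.28 = 7.07
Sum of distinct covariances = 2.86
total variance = Σσᵢ² + 2·Σcov = 7.07 + 2 × 2.86 = 12.79
α = (6/5)·(1 − 7.07/12.79) = 0.537

Cronbach's alpha = 0.537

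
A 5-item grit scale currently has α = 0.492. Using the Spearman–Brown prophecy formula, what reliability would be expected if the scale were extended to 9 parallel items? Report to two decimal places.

Length factor m = 9/5 = 1.8000
α' = m·α / (1 + (m−1)·α)
   = 9/5 × 0.492 / (1 + (9/5 − 1) × 0.492)
   = 0.8856 / 1.3936 = 0.64

predicted reliability = 0.64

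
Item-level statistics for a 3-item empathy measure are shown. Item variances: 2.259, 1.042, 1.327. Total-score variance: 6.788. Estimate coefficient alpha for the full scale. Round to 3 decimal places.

coefficient alpha = 0.477

Σσᵢ² = 2.259 + 1.042 + 1.327 = 4.628
α = (k/(k−1))·(1 − Σσᵢ²/total variance) = (3/2)·(1 − 4.628/6.788) = 0.477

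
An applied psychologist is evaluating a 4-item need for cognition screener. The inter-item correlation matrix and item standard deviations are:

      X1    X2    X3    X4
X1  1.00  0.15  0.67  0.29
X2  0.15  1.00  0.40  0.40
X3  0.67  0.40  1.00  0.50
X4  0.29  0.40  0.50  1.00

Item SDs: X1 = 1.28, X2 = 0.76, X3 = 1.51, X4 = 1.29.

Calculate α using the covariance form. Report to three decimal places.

Σσ²ᵢ = 1.28² + 0.76² + 1.51² + 1.29² = 6.1602
Covariances σ_ij = r_ij · s_i · s_j:
  σ(X1,X2) = 0.15 × 1.28 × 0.76 = 0.1459
  σ(X1,X3) = 0.67 × 1.28 × 1.51 = 1.2950
  σ(X1,X4) = 0.29 × 1.28 × 1.29 = 0.4788
  σ(X2,X3) = 0.40 × 0.76 × 1.51 = 0.4590
  σ(X2,X4) = 0.40 × 0.76 × 1.29 = 0.3922
  σ(X3,X4) = 0.50 × 1.51 × 1.29 = 0.9739
σ²_T = Σσ²ᵢ + 2·Σσ_ij = 6.1602 + 2 × 3.7448 = 13.6498
α = (4/3)·(1 − 6.1602/13.6498) = 0.732

α = 0.732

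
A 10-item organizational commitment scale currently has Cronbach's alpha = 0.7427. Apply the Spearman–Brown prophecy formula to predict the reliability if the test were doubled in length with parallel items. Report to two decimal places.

Length factor m = 2
α' = m·α / (1 + (m−1)·α)
   = 2 × 0.7427 / (1 + (2 − 1) × 0.7427)
   = 1.4854 / 1.7427 = 0.85

predicted reliability = 0.85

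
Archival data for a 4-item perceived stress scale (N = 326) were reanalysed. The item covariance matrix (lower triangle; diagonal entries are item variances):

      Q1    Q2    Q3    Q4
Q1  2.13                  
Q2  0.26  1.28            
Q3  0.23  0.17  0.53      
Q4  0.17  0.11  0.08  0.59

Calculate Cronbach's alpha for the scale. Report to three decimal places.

α = 0.414

ΣVar(i) = 2.13 + 1.28 + 0.53 + 0.59 = 4.53
Σ_{i<j} σ_ij = 1.02
σ²_T = 4.53 + 2 × 1.02 = 6.57
α = (k/(k−1))·(1 − ΣVar(i)/σ²_T) = (4/3)·(1 − 4.53/6.57) = 0.414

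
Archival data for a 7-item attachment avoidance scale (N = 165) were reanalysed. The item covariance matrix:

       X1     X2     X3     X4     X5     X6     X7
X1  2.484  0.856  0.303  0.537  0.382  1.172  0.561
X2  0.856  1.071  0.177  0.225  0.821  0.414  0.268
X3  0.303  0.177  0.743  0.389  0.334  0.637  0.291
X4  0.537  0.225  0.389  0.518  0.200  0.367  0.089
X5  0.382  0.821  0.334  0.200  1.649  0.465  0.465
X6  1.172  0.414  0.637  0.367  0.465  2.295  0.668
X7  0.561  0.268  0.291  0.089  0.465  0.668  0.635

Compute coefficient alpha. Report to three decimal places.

α = 0.784

Σσ²ᵢ = 2.484 + 1.071 + 0.743 + 0.518 + 1.649 + 2.295 + 0.635 = 9.395
Σ_{i<j} σ_ij = 9.621
σ²_T = 9.395 + 2 × 9.621 = 28.637
α = (k/(k−1))·(1 − Σσ²ᵢ/σ²_T) = (7/6)·(1 − 9.395/28.637) = 0.784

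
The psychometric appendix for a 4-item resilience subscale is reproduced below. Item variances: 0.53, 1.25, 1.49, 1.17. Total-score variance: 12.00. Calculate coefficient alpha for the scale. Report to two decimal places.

Σσ²ᵢ = 0.53 + 1.25 + 1.49 + 1.17 = 4.44
α = (k/(k−1))·(1 − Σσ²ᵢ/σ²_total) = (4/3)·(1 − 4.44/12.00) = 0.84

α = 0.84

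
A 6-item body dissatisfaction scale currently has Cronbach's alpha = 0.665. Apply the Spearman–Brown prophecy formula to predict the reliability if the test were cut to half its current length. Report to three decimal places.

predicted reliability = 0.498

Length factor m = 1/2
α' = m·α / (1 − (1−m)·α)
   = 1/2 × 0.665 / (1 − (1 − 1/2) × 0.665)
   = 0.3325 / 0.6675 = 0.498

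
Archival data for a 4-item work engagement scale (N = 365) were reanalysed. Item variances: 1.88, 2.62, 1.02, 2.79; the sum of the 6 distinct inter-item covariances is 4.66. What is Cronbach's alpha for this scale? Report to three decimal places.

α = 0.705

Σσ²ᵢ = 1.88 + 2.62 + 1.02 + 2.79 = 8.31
Sum of distinct covariances = 4.66
σ²_total = Σσ²ᵢ + 2·Σcov = 8.31 + 2 × 4.66 = 17.63
α = (4/3)·(1 − 8.31/17.63) = 0.705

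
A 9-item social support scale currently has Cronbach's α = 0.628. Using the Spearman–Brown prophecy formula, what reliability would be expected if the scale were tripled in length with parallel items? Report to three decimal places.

predicted reliability = 0.835

Length factor m = 3
α' = m·α / (1 + (m−1)·α)
   = 3 × 0.628 / (1 + (3 − 1) × 0.628)
   = 1.8840 / 2.2560 = 0.835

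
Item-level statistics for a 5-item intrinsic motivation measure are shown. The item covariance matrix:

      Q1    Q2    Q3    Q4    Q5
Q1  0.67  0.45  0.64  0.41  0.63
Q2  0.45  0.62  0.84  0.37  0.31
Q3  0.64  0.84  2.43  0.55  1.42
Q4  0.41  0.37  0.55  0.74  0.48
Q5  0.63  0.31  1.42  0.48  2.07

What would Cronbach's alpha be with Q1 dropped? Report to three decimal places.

α = 0.767

Remaining items: Q2, Q3, Q4, Q5 (k = 4).
Σσᵢ² = 0.62 + 2.43 + 0.74 + 2.07 = 5.86
total variance = 5.86 + 2 × 3.97 = 13.80
α (item deleted) = (4/3)·(1 − 5.86/13.80) = 0.767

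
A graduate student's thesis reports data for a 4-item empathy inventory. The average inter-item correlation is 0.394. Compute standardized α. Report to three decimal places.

Standardized α = k·r̄ / (1 + (k−1)·r̄) = 4 × 0.394 / (1 + 3 × 0.394)
  = 1.5760 / 2.1820 = 0.722

standardized α = 0.722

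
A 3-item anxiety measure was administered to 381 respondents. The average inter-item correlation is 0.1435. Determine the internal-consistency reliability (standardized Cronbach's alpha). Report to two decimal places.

Standardized α = k·r̄ / (1 + (k−1)·r̄) = 3 × 0.1435 / (1 + 2 × 0.1435)
  = 0.4305 / 1.2870 = 0.33

α = 0.33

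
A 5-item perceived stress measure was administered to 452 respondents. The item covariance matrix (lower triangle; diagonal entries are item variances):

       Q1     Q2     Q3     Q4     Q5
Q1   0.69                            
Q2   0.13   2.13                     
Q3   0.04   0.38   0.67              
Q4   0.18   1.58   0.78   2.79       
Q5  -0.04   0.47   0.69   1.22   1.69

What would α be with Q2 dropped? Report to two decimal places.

Remaining items: Q1, Q3, Q4, Q5 (k = 4).
sum of item variances = 0.69 + 0.67 + 2.79 + 1.69 = 5.84
σ²_total = 5.84 + 2 × 2.87 = 11.58
α (item deleted) = (4/3)·(1 − 5.84/11.58) = 0.66

α = 0.66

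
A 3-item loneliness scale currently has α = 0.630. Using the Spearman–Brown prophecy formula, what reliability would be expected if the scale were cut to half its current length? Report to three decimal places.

predicted reliability = 0.460

Length factor m = 1/2
α' = m·α / (1 − (1−m)·α)
   = 1/2 × 0.630 / (1 − (1 − 1/2) × 0.630)
   = 0.3150 / 0.6850 = 0.460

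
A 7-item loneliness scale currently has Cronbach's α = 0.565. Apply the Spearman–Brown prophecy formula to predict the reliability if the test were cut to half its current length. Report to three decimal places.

predicted reliability = 0.394

Length factor m = 1/2
α' = m·α / (1 − (1−m)·α)
   = 1/2 × 0.565 / (1 − (1 − 1/2) × 0.565)
   = 0.2825 / 0.7175 = 0.394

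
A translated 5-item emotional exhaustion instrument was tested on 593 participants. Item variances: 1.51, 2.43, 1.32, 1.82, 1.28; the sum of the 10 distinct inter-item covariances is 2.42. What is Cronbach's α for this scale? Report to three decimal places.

α = 0.458

ΣVar(i) = 1.51 + 2.43 + 1.32 + 1.82 + 1.28 = 8.36
Sum of distinct covariances = 2.42
σ²_T = ΣVar(i) + 2·Σcov = 8.36 + 2 × 2.42 = 13.20
α = (5/4)·(1 − 8.36/13.20) = 0.458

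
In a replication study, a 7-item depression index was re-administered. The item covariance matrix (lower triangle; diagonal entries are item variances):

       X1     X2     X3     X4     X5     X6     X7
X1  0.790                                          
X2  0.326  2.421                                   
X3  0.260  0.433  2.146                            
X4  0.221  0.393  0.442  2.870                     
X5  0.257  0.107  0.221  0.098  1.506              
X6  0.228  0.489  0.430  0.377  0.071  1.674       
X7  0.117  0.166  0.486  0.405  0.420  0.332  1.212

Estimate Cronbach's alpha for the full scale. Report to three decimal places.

Cronbach's alpha = 0.582

Σσ²ᵢ = 0.790 + 2.421 + 2.146 + 2.870 + 1.506 + 1.674 + 1.212 = 12.619
Sum of off-diagonal covariances = 6.279
total variance = 12.619 + 2 × 6.279 = 25.177
α = (k/(k−1))·(1 − Σσ²ᵢ/total variance) = (7/6)·(1 − 12.619/25.177) = 0.582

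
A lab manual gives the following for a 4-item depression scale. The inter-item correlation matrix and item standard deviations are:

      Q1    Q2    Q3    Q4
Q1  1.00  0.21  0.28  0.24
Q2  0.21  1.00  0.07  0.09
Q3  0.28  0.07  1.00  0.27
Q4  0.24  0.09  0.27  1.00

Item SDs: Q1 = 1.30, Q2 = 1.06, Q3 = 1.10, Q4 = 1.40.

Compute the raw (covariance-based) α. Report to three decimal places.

Σσ²ᵢ = 1.30² + 1.06² + 1.10² + 1.40² = 5.9836
Covariances σ_ij = r_ij · s_i · s_j:
  σ(Q1,Q2) = 0.21 × 1.30 × 1.06 = 0.2894
  σ(Q1,Q3) = 0.28 × 1.30 × 1.10 = 0.4004
  σ(Q1,Q4) = 0.24 × 1.30 × 1.40 = 0.4368
  σ(Q2,Q3) = 0.07 × 1.06 × 1.10 = 0.0816
  σ(Q2,Q4) = 0.09 × 1.06 × 1.40 = 0.1336
  σ(Q3,Q4) = 0.27 × 1.10 × 1.40 = 0.4158
σ²_T = Σσ²ᵢ + 2·Σσ_ij = 5.9836 + 2 × 1.7576 = 9.4988
α = (4/3)·(1 − 5.9836/9.4988) = 0.493

α = 0.493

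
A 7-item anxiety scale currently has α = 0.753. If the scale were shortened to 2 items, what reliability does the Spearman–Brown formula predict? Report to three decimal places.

predicted reliability = 0.466

Length factor m = 2/7 = 0.2857
α' = m·α / (1 − (1−m)·α)
   = 2/7 × 0.753 / (1 − (1 − 2/7) × 0.753)
   = 0.2151 / 0.4621 = 0.466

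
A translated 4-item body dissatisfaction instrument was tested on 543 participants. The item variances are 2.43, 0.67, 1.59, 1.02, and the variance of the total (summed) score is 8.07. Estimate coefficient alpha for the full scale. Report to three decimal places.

coefficient alpha = 0.390

Σσ²ᵢ = 2.43 + 0.67 + 1.59 + 1.02 = 5.71
α = (k/(k−1))·(1 − Σσ²ᵢ/σ²_total) = (4/3)·(1 − 5.71/8.07) = 0.390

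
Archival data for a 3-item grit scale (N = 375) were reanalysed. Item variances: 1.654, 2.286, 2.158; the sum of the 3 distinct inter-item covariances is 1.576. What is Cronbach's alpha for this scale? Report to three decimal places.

sum of item variances = 1.654 + 2.286 + 2.158 = 6.098
Sum of distinct covariances = 1.576
total variance = sum of item variances + 2·Σcov = 6.098 + 2 × 1.576 = 9.250
α = (3/2)·(1 − 6.098/9.250) = 0.511

α = 0.511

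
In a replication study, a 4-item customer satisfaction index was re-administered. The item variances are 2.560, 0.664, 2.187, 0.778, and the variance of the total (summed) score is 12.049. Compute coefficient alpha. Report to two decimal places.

α = 0.65

Σσ²ᵢ = 2.560 + 0.664 + 2.187 + 0.778 = 6.189
α = (k/(k−1))·(1 − Σσ²ᵢ/σ²_T) = (4/3)·(1 − 6.189/12.049) = 0.65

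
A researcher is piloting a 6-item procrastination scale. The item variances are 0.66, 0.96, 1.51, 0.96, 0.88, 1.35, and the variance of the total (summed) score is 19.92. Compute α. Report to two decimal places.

α = 0.82

ΣVar(i) = 0.66 + 0.96 + 1.51 + 0.96 + 0.88 + 1.35 = 6.32
α = (k/(k−1))·(1 − ΣVar(i)/σ²_T) = (6/5)·(1 − 6.32/19.92) = 0.82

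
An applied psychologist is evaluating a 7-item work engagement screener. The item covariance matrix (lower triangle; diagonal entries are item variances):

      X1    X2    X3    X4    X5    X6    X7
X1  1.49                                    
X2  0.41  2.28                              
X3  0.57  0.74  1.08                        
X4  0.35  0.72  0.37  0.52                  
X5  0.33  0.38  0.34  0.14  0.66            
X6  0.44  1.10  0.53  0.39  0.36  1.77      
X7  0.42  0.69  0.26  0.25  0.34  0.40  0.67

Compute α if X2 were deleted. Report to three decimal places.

α = 0.767

Remaining items: X1, X3, X4, X5, X6, X7 (k = 6).
Σσ²ᵢ = 1.49 + 1.08 + 0.52 + 0.66 + 1.77 + 0.67 = 6.19
total variance = 6.19 + 2 × 5.49 = 17.17
α (item deleted) = (6/5)·(1 − 6.19/17.17) = 0.767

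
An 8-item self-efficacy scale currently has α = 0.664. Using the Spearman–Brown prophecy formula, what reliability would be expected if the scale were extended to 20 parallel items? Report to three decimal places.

predicted reliability = 0.832

Length factor m = 20/8 = 2.5000
α' = m·α / (1 + (m−1)·α)
   = 20/8 × 0.664 / (1 + (20/8 − 1) × 0.664)
   = 1.6600 / 1.9960 = 0.832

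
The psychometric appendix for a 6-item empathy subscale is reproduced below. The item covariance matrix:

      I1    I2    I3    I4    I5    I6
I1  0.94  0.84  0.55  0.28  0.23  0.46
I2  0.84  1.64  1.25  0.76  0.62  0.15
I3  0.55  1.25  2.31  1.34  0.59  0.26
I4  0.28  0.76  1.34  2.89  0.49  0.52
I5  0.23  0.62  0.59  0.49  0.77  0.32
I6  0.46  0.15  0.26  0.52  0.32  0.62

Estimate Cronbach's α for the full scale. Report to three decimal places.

Σσ²ᵢ = 0.94 + 1.64 + 2.31 + 2.89 + 0.77 + 0.62 = 9.17
Σ_{i<j} σ_ij = 8.66
Var(T) = 9.17 + 2 × 8.66 = 26.49
α = (k/(k−1))·(1 − Σσ²ᵢ/Var(T)) = (6/5)·(1 − 9.17/26.49) = 0.785

α = 0.785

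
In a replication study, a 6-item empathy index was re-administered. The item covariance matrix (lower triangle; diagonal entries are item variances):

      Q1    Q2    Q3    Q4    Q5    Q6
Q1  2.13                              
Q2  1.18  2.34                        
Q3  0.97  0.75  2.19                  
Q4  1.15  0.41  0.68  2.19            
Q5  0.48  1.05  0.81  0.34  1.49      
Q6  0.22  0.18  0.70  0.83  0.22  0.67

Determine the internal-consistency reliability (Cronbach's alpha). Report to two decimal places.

α = 0.77

sum of item variances = 2.13 + 2.34 + 2.19 + 2.19 + 1.49 + 0.67 = 11.01
Sum of the distinct covariances = 9.97
total variance = 11.01 + 2 × 9.97 = 30.95
α = (k/(k−1))·(1 − sum of item variances/total variance) = (6/5)·(1 − 11.01/30.95) = 0.77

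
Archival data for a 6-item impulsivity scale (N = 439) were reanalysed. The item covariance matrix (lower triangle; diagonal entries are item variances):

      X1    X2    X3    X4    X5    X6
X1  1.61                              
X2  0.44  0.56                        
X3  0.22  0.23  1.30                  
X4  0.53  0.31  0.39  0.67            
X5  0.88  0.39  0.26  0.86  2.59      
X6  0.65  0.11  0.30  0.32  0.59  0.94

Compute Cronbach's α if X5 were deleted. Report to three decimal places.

Cronbach's α = 0.724

Remaining items: X1, X2, X3, X4, X6 (k = 5).
Σσ²ᵢ = 1.61 + 0.56 + 1.30 + 0.67 + 0.94 = 5.08
σ²_total = 5.08 + 2 × 3.50 = 12.08
α (item deleted) = (5/4)·(1 − 5.08/12.08) = 0.724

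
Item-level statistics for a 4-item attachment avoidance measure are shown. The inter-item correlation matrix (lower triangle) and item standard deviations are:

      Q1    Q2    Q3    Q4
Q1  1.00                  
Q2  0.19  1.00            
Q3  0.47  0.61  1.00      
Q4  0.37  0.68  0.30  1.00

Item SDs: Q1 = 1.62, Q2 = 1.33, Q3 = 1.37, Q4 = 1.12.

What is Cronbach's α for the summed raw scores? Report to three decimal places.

Cronbach's α = 0.741

Σσ²ᵢ = 1.62² + 1.33² + 1.37² + 1.12² = 7.5246
Covariances σ_ij = r_ij · s_i · s_j:
  σ(Q1,Q2) = 0.19 × 1.62 × 1.33 = 0.4094
  σ(Q1,Q3) = 0.47 × 1.62 × 1.37 = 1.0431
  σ(Q1,Q4) = 0.37 × 1.62 × 1.12 = 0.6713
  σ(Q2,Q3) = 0.61 × 1.33 × 1.37 = 1.1115
  σ(Q2,Q4) = 0.68 × 1.33 × 1.12 = 1.0129
  σ(Q3,Q4) = 0.30 × 1.37 × 1.12 = 0.4603
σ²_T = Σσ²ᵢ + 2·Σσ_ij = 7.5246 + 2 × 4.7085 = 16.9416
α = (4/3)·(1 − 7.5246/16.9416) = 0.741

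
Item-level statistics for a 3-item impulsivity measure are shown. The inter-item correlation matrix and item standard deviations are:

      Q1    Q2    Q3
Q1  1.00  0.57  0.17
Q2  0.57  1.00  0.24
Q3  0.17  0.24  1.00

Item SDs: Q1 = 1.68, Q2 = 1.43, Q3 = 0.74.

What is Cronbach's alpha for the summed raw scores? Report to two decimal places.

Σσ²ᵢ = 1.68² + 1.43² + 0.74² = 5.4149
Covariances σ_ij = r_ij · s_i · s_j:
  σ(Q1,Q2) = 0.57 × 1.68 × 1.43 = 1.3694
  σ(Q1,Q3) = 0.17 × 1.68 × 0.74 = 0.2113
  σ(Q2,Q3) = 0.24 × 1.43 × 0.74 = 0.2540
σ²_T = Σσ²ᵢ + 2·Σσ_ij = 5.4149 + 2 × 1.8347 = 9.0843
α = (3/2)·(1 − 5.4149/9.0843) = 0.61

Cronbach's alpha = 0.61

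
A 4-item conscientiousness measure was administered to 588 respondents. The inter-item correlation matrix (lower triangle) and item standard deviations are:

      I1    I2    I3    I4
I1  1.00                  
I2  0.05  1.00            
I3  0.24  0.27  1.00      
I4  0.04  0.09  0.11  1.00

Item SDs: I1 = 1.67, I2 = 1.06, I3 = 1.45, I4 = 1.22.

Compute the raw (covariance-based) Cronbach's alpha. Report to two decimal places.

α = 0.38

Σσ²ᵢ = 1.67² + 1.06² + 1.45² + 1.22² = 7.5034
Covariances σ_ij = r_ij · s_i · s_j:
  σ(I1,I2) = 0.05 × 1.67 × 1.06 = 0.0885
  σ(I1,I3) = 0.24 × 1.67 × 1.45 = 0.5812
  σ(I1,I4) = 0.04 × 1.67 × 1.22 = 0.0815
  σ(I2,I3) = 0.27 × 1.06 × 1.45 = 0.4150
  σ(I2,I4) = 0.09 × 1.06 × 1.22 = 0.1164
  σ(I3,I4) = 0.11 × 1.45 × 1.22 = 0.1946
σ²_T = Σσ²ᵢ + 2·Σσ_ij = 7.5034 + 2 × 1.4772 = 10.4578
α = (4/3)·(1 − 7.5034/10.4578) = 0.38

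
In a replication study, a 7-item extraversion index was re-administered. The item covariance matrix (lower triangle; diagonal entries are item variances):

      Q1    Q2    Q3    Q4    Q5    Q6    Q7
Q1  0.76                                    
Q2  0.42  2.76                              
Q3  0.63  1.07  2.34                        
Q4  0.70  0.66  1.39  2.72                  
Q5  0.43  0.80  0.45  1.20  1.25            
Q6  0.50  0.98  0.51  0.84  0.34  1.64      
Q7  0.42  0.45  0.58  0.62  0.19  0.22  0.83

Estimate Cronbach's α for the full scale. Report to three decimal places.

α = 0.800

ΣVar(i) = 0.76 + 2.76 + 2.34 + 2.72 + 1.25 + 1.64 + 0.83 = 12.30
Sum of the distinct covariances = 13.40
σ²_total = 12.30 + 2 × 13.40 = 39.10
α = (k/(k−1))·(1 − ΣVar(i)/σ²_total) = (7/6)·(1 − 12.30/39.10) = 0.800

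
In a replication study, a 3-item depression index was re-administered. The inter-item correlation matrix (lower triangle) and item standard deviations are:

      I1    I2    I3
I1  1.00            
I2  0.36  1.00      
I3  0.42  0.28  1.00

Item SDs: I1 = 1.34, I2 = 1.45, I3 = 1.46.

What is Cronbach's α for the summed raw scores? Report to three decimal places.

Σσ²ᵢ = 1.34² + 1.45² + 1.46² = 6.0297
Covariances σ_ij = r_ij · s_i · s_j:
  σ(I1,I2) = 0.36 × 1.34 × 1.45 = 0.6995
  σ(I1,I3) = 0.42 × 1.34 × 1.46 = 0.8217
  σ(I2,I3) = 0.28 × 1.45 × 1.46 = 0.5928
σ²_T = Σσ²ᵢ + 2·Σσ_ij = 6.0297 + 2 × 2.1140 = 10.2577
α = (3/2)·(1 − 6.0297/10.2577) = 0.618

α = 0.618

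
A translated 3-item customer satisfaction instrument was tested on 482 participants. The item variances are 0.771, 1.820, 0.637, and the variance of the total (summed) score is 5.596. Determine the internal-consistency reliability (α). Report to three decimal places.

α = 0.635

sum of item variances = 0.771 + 1.820 + 0.637 = 3.228
α = (k/(k−1))·(1 − sum of item variances/Var(T)) = (3/2)·(1 − 3.228/5.596) = 0.635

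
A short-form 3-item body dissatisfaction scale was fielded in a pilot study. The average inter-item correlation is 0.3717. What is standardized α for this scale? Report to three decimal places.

α = 0.640

Standardized α = k·r̄ / (1 + (k−1)·r̄) = 3 × 0.3717 / (1 + 2 × 0.3717)
  = 1.1151 / 1.7434 = 0.640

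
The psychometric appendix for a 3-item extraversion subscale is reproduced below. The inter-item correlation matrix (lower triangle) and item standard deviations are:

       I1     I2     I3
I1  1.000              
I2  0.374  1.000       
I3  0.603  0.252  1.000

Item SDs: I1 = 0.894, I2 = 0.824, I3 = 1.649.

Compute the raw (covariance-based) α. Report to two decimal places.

Σσ²ᵢ = 0.894² + 0.824² + 1.649² = 4.1974
Covariances σ_ij = r_ij · s_i · s_j:
  σ(I1,I2) = 0.374 × 0.894 × 0.824 = 0.2755
  σ(I1,I3) = 0.603 × 0.894 × 1.649 = 0.8889
  σ(I2,I3) = 0.252 × 0.824 × 1.649 = 0.3424
σ²_T = Σσ²ᵢ + 2·Σσ_ij = 4.1974 + 2 × 1.5068 = 7.2110
α = (3/2)·(1 − 4.1974/7.2110) = 0.63

α = 0.63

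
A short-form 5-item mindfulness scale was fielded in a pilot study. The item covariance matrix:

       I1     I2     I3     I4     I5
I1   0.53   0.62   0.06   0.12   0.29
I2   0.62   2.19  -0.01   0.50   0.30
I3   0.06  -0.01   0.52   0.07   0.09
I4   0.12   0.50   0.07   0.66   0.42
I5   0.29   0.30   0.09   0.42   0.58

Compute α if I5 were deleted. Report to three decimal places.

Remaining items: I1, I2, I3, I4 (k = 4).
Σσ²ᵢ = 0.53 + 2.19 + 0.52 + 0.66 = 3.90
total variance = 3.90 + 2 × 1.36 = 6.62
α (item deleted) = (4/3)·(1 − 3.90/6.62) = 0.548

α = 0.548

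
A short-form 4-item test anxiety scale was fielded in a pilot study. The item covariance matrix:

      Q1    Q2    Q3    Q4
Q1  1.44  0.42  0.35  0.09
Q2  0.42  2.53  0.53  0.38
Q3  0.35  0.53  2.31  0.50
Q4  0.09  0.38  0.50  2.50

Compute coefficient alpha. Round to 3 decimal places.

Σσᵢ² = 1.44 + 2.53 + 2.31 + 2.50 = 8.78
Sum of the distinct covariances = 2.27
σ²_T = 8.78 + 2 × 2.27 = 13.32
α = (k/(k−1))·(1 − Σσᵢ²/σ²_T) = (4/3)·(1 − 8.78/13.32) = 0.454

coefficient alpha = 0.454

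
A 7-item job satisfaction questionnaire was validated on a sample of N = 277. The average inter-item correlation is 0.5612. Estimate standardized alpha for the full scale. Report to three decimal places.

Standardized α = k·r̄ / (1 + (k−1)·r̄) = 7 × 0.5612 / (1 + 6 × 0.5612)
  = 3.9284 / 4.3672 = 0.900

α = 0.900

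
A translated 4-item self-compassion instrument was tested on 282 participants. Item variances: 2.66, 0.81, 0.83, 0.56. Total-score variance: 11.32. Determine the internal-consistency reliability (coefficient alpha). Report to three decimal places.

Σσᵢ² = 2.66 + 0.81 + 0.83 + 0.56 = 4.86
α = (k/(k−1))·(1 − Σσᵢ²/total variance) = (4/3)·(1 − 4.86/11.32) = 0.761

α = 0.761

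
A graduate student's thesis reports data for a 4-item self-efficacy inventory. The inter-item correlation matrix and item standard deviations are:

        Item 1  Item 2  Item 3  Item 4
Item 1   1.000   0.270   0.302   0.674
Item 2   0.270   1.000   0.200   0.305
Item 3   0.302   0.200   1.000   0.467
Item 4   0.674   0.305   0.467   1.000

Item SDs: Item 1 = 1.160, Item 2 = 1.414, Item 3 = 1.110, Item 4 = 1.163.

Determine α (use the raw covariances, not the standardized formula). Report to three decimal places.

Σσ²ᵢ = 1.160² + 1.414² + 1.110² + 1.163² = 5.9297
Covariances σ_ij = r_ij · s_i · s_j:
  σ(Item 1,Item 2) = 0.270 × 1.160 × 1.414 = 0.4429
  σ(Item 1,Item 3) = 0.302 × 1.160 × 1.110 = 0.3889
  σ(Item 1,Item 4) = 0.674 × 1.160 × 1.163 = 0.9093
  σ(Item 2,Item 3) = 0.200 × 1.414 × 1.110 = 0.3139
  σ(Item 2,Item 4) = 0.305 × 1.414 × 1.163 = 0.5016
  σ(Item 3,Item 4) = 0.467 × 1.110 × 1.163 = 0.6029
σ²_T = Σσ²ᵢ + 2·Σσ_ij = 5.9297 + 2 × 3.1595 = 12.2487
α = (4/3)·(1 − 5.9297/12.2487) = 0.688

α = 0.688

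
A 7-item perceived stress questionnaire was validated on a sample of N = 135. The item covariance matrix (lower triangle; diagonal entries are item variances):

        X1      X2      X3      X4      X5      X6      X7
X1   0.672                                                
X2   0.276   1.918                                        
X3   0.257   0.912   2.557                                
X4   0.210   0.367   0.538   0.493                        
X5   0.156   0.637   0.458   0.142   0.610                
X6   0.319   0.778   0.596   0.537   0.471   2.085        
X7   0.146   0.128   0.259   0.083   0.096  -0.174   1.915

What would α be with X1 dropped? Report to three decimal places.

Remaining items: X2, X3, X4, X5, X6, X7 (k = 6).
Σσᵢ² = 1.918 + 2.557 + 0.493 + 0.610 + 2.085 + 1.915 = 9.578
Var(T) = 9.578 + 2 × 5.828 = 21.234
α (item deleted) = (6/5)·(1 − 9.578/21.234) = 0.659

α = 0.659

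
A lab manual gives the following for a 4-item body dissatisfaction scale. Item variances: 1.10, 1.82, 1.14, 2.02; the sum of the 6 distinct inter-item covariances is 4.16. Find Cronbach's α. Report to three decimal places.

Σσ²ᵢ = 1.10 + 1.82 + 1.14 + 2.02 = 6.08
Sum of distinct covariances = 4.16
σ²_total = Σσ²ᵢ + 2·Σcov = 6.08 + 2 × 4.16 = 14.40
α = (4/3)·(1 − 6.08/14.40) = 0.770

α = 0.770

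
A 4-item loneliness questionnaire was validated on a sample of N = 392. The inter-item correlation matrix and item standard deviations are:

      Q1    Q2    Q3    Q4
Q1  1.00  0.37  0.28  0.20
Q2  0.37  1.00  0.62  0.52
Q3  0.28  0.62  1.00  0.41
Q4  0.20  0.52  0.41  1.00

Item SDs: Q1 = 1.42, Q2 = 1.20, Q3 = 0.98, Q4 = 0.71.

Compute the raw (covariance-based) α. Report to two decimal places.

Σσ²ᵢ = 1.42² + 1.20² + 0.98² + 0.71² = 4.9209
Covariances σ_ij = r_ij · s_i · s_j:
  σ(Q1,Q2) = 0.37 × 1.42 × 1.20 = 0.6305
  σ(Q1,Q3) = 0.28 × 1.42 × 0.98 = 0.3896
  σ(Q1,Q4) = 0.20 × 1.42 × 0.71 = 0.2016
  σ(Q2,Q3) = 0.62 × 1.20 × 0.98 = 0.7291
  σ(Q2,Q4) = 0.52 × 1.20 × 0.71 = 0.4430
  σ(Q3,Q4) = 0.41 × 0.98 × 0.71 = 0.2853
σ²_T = Σσ²ᵢ + 2·Σσ_ij = 4.9209 + 2 × 2.6791 = 10.2791
α = (4/3)·(1 − 4.9209/10.2791) = 0.70

α = 0.70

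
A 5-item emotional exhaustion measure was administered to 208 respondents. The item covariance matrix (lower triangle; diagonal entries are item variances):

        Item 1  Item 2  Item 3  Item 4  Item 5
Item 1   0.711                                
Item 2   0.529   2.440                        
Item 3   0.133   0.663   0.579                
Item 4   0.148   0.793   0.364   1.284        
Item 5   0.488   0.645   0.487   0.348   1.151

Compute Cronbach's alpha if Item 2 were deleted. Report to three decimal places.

α = 0.685

Remaining items: Item 1, Item 3, Item 4, Item 5 (k = 4).
Σσᵢ² = 0.711 + 0.579 + 1.284 + 1.151 = 3.725
Var(T) = 3.725 + 2 × 1.968 = 7.661
α (item deleted) = (4/3)·(1 − 3.725/7.661) = 0.685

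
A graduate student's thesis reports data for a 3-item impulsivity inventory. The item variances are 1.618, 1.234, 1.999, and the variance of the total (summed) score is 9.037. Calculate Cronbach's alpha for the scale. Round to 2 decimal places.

sum of item variances = 1.618 + 1.234 + 1.999 = 4.851
α = (k/(k−1))·(1 − sum of item variances/σ²_total) = (3/2)·(1 − 4.851/9.037) = 0.69

α = 0.69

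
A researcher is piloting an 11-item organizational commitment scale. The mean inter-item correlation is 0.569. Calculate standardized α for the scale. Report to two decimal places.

Standardized α = k·r̄ / (1 + (k−1)·r̄) = 11 × 0.569 / (1 + 10 × 0.569)
  = 6.2590 / 6.6900 = 0.94

α = 0.94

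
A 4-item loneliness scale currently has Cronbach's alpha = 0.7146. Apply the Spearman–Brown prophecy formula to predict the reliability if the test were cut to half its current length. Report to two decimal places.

Length factor m = 1/2
α' = m·α / (1 − (1−m)·α)
   = 1/2 × 0.7146 / (1 − (1 − 1/2) × 0.7146)
   = 0.3573 / 0.6427 = 0.56

predicted reliability = 0.56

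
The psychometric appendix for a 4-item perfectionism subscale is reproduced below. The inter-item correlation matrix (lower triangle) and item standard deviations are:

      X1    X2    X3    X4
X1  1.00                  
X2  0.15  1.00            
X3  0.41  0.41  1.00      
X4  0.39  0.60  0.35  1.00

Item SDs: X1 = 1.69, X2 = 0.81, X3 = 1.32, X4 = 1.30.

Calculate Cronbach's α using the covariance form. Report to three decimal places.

Σσ²ᵢ = 1.69² + 0.81² + 1.32² + 1.30² = 6.9446
Covariances σ_ij = r_ij · s_i · s_j:
  σ(X1,X2) = 0.15 × 1.69 × 0.81 = 0.2053
  σ(X1,X3) = 0.41 × 1.69 × 1.32 = 0.9146
  σ(X1,X4) = 0.39 × 1.69 × 1.30 = 0.8568
  σ(X2,X3) = 0.41 × 0.81 × 1.32 = 0.4384
  σ(X2,X4) = 0.60 × 0.81 × 1.30 = 0.6318
  σ(X3,X4) = 0.35 × 1.32 × 1.30 = 0.6006
σ²_T = Σσ²ᵢ + 2·Σσ_ij = 6.9446 + 2 × 3.6475 = 14.2396
α = (4/3)·(1 − 6.9446/14.2396) = 0.683

Cronbach's α = 0.683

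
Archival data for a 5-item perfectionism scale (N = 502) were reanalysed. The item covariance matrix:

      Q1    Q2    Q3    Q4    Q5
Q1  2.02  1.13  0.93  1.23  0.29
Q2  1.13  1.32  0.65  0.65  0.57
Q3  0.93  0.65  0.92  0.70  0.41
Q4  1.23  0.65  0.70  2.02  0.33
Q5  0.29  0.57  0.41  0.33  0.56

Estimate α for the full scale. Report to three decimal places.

α = 0.835

sum of item variances = 2.02 + 1.32 + 0.92 + 2.02 + 0.56 = 6.84
Sum of off-diagonal covariances = 6.89
σ²_total = 6.84 + 2 × 6.89 = 20.62
α = (k/(k−1))·(1 − sum of item variances/σ²_total) = (5/4)·(1 − 6.84/20.62) = 0.835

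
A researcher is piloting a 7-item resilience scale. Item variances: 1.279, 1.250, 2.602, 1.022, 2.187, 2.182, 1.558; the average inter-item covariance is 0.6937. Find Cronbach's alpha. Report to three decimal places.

α = 0.825

Σσᵢ² = 1.279 + 1.250 + 2.602 + 1.022 + 2.187 + 2.182 + 1.558 = 12.080
Sum of the 21 distinct covariances = 21 × 0.6937 = 14.5677
Var(T) = Σσᵢ² + 2·Σcov = 12.080 + 2 × 14.5677 = 41.2154
α = (7/6)·(1 − 12.080/41.2154) = 0.825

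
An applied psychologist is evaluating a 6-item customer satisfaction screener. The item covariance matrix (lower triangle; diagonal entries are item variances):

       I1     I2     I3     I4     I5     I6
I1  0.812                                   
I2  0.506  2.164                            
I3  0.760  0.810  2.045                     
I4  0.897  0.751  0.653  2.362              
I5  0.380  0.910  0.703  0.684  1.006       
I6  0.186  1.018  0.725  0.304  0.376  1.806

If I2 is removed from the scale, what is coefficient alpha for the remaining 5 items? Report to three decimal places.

coefficient alpha = 0.732

Remaining items: I1, I3, I4, I5, I6 (k = 5).
Σσᵢ² = 0.812 + 2.045 + 2.362 + 1.006 + 1.806 = 8.031
σ²_T = 8.031 + 2 × 5.668 = 19.367
α (item deleted) = (5/4)·(1 − 8.031/19.367) = 0.732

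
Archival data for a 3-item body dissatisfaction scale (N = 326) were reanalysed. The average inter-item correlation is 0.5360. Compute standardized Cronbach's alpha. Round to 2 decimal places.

Standardized α = k·r̄ / (1 + (k−1)·r̄) = 3 × 0.5360 / (1 + 2 × 0.5360)
  = 1.6080 / 2.0720 = 0.78

α = 0.78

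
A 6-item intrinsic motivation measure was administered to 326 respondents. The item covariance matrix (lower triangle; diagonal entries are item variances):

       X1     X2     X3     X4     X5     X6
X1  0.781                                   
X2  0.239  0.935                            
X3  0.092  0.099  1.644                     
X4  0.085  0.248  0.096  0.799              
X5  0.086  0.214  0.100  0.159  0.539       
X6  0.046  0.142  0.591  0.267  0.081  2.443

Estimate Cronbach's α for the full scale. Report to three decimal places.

Cronbach's α = 0.499

Σσᵢ² = 0.781 + 0.935 + 1.644 + 0.799 + 0.539 + 2.443 = 7.141
Sum of off-diagonal covariances = 2.545
total variance = 7.141 + 2 × 2.545 = 12.231
α = (k/(k−1))·(1 − Σσᵢ²/total variance) = (6/5)·(1 − 7.141/12.231) = 0.499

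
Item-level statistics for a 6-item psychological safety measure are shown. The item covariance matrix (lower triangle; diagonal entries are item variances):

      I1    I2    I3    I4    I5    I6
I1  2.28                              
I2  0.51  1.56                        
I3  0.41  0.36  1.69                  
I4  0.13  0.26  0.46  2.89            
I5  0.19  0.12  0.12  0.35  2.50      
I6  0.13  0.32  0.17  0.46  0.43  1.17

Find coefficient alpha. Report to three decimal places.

Σσᵢ² = 2.28 + 1.56 + 1.69 + 2.89 + 2.50 + 1.17 = 12.09
Σ_{i<j} σ_ij = 4.42
σ²_T = 12.09 + 2 × 4.42 = 20.93
α = (k/(k−1))·(1 − Σσᵢ²/σ²_T) = (6/5)·(1 − 12.09/20.93) = 0.507

α = 0.507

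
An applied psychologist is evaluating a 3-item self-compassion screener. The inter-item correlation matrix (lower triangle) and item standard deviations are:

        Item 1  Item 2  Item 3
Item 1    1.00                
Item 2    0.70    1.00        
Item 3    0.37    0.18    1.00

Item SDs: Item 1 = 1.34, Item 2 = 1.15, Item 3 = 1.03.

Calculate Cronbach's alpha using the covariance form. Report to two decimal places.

α = 0.69

Σσ²ᵢ = 1.34² + 1.15² + 1.03² = 4.1790
Covariances σ_ij = r_ij · s_i · s_j:
  σ(Item 1,Item 2) = 0.70 × 1.34 × 1.15 = 1.0787
  σ(Item 1,Item 3) = 0.37 × 1.34 × 1.03 = 0.5107
  σ(Item 2,Item 3) = 0.18 × 1.15 × 1.03 = 0.2132
σ²_T = Σσ²ᵢ + 2·Σσ_ij = 4.1790 + 2 × 1.8026 = 7.7842
α = (3/2)·(1 − 4.1790/7.7842) = 0.69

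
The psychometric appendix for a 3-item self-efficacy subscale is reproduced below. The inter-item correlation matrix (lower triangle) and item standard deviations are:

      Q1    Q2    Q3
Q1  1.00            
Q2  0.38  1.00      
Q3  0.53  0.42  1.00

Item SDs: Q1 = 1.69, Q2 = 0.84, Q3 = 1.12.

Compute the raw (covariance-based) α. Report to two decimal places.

Σσ²ᵢ = 1.69² + 0.84² + 1.12² = 4.8161
Covariances σ_ij = r_ij · s_i · s_j:
  σ(Q1,Q2) = 0.38 × 1.69 × 0.84 = 0.5394
  σ(Q1,Q3) = 0.53 × 1.69 × 1.12 = 1.0032
  σ(Q2,Q3) = 0.42 × 0.84 × 1.12 = 0.3951
σ²_T = Σσ²ᵢ + 2·Σσ_ij = 4.8161 + 2 × 1.9377 = 8.6915
α = (3/2)·(1 − 4.8161/8.6915) = 0.67

α = 0.67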